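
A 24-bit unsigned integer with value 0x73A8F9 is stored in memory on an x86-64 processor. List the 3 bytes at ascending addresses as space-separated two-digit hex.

F9 A8 73

Split into bytes (most-significant first): 73 A8 F9.
Little-endian: lowest address holds the least-significant byte.
So at ascending addresses the bytes are F9 A8 73.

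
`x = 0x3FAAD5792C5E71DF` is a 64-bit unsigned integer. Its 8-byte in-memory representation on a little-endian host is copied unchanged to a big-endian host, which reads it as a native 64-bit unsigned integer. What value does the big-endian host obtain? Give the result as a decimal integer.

Stored little-endian, the bytes at ascending addresses are DF 71 5E 2C 79 D5 AA 3F.
Read back as big-endian, the last byte is least significant, giving 0xDF715E2C79D5AA3F.
0xDF715E2C79D5AA3F = 16100753687941851711.

16100753687941851711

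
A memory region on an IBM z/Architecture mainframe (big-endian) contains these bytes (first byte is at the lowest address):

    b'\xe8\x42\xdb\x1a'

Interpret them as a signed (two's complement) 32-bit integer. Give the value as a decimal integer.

-398271718

In big-endian order the high byte comes first in memory.
The bytes are already most-significant first: 0xE842DB1A.
Top bit is set, so as a signed 32-bit value this is 0xE842DB1A − 2^32 = -398271718.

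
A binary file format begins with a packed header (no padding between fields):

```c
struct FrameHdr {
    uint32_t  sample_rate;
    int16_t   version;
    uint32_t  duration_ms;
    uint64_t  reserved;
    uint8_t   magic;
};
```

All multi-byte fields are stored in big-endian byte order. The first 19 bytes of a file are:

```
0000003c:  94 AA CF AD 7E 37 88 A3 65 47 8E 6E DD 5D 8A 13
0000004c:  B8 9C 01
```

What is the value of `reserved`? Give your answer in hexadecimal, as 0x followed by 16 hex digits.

`reserved` follows `sample_rate` (4 B), `version` (2 B), `duration_ms` (4 B), so it starts at offset 4 + 2 + 4 = 10 and occupies 8 bytes.
Bytes at offsets 10..17: 8E 6E DD 5D 8A 13 B8 9C.
In big-endian order the high byte comes first in memory.
The bytes are already most-significant first: 0x8E6EDD5D8A13B89C.

0x8E6EDD5D8A13B89C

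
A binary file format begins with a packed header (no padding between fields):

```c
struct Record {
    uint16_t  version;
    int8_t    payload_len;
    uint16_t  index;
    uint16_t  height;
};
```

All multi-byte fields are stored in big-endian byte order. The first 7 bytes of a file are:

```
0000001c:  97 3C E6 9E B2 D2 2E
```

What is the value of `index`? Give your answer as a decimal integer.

`index` follows `version` (2 B), `payload_len` (1 B), so it starts at offset 2 + 1 = 3 and occupies 2 bytes.
Bytes at offsets 3..4: 9E B2.
In big-endian order the high byte comes first in memory.
The bytes are already most-significant first: 0x9EB2.
0x9EB2 = 40626.

40626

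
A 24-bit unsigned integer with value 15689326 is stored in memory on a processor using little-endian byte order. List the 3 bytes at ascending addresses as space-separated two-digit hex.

6E 66 EF

15689326 in hexadecimal, padded to 24 bits, is 0xEF666E.
Split into bytes (most-significant first): EF 66 6E.
In little-endian order the low byte comes first in memory.
So at ascending addresses the bytes are 6E 66 EF.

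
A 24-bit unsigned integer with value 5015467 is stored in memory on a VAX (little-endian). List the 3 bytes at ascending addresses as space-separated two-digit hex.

AB 87 4C

5015467 in hexadecimal, padded to 24 bits, is 0x4C87AB.
Split into bytes (most-significant first): 4C 87 AB.
In little-endian order the low byte comes first in memory.
So at ascending addresses the bytes are AB 87 4C.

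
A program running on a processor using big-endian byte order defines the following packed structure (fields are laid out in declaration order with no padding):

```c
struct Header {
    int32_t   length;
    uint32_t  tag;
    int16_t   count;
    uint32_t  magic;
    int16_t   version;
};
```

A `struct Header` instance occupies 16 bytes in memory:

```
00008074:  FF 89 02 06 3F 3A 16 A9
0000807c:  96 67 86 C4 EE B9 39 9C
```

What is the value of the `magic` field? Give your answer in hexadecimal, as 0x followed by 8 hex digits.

`magic` follows `length` (4 B), `tag` (4 B), `count` (2 B), so it starts at offset 4 + 4 + 2 = 10 and occupies 4 bytes.
Bytes at offsets 10..13: 86 C4 EE B9.
Big-endian stores the most-significant byte at the lowest address.
The bytes are already most-significant first: 0x86C4EEB9.

0x86C4EEB9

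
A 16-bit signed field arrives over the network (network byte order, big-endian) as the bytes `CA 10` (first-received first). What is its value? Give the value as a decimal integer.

Big-endian stores the most-significant byte at the lowest address.
The bytes are already most-significant first: 0xCA10.
Top bit is set, so as a signed 16-bit value this is 0xCA10 − 2^16 = -13808.

-13808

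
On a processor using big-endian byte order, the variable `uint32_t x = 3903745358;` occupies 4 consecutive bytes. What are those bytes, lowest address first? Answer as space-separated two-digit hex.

3903745358 in hexadecimal, padded to 32 bits, is 0xE8AE6D4E.
Split into bytes (most-significant first): E8 AE 6D 4E.
Big-endian: lowest address holds the most-significant byte.
So the memory order matches the most-significant-first order: E8 AE 6D 4E.

E8 AE 6D 4E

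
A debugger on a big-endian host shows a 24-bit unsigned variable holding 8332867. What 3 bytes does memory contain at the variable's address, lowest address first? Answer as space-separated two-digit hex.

7F 26 43

8332867 in hexadecimal, padded to 24 bits, is 0x7F2643.
Split into bytes (most-significant first): 7F 26 43.
Big-endian: lowest address holds the most-significant byte.
So the memory order matches the most-significant-first order: 7F 26 43.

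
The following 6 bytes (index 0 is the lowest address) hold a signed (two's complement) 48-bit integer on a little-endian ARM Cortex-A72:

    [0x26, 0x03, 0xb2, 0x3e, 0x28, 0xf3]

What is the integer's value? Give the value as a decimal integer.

Little-endian: lowest address holds the least-significant byte.
Reassemble most-significant byte first: F3 28 3E B2 03 26 → 0xF3283EB20326.
Top bit is set, so as a signed 48-bit value this is 0xF3283EB20326 − 2^48 = -14120800615642.

-14120800615642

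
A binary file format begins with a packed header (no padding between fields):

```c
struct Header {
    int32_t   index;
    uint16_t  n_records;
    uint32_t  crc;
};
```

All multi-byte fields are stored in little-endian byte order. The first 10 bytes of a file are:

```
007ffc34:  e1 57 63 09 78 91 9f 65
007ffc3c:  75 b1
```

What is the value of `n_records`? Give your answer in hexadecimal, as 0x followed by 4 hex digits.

0x9178

`n_records` follows `index` (4 bytes), so it starts at byte offset 4 and occupies 2 bytes.
Bytes at offsets 4..5: 78 91.
Little-endian: lowest address holds the least-significant byte.
Reassemble most-significant byte first: 91 78 → 0x9178.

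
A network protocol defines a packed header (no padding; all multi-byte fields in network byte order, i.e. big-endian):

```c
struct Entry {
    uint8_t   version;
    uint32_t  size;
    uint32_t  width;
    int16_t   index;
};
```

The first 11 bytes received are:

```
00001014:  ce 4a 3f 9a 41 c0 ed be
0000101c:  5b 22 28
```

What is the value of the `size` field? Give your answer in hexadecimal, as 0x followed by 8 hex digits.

`size` follows `version` (1 byte), so it starts at byte offset 1 and occupies 4 bytes.
Bytes at offsets 1..4: 4A 3F 9A 41.
In big-endian order the high byte comes first in memory.
The bytes are already most-significant first: 0x4A3F9A41.

0x4A3F9A41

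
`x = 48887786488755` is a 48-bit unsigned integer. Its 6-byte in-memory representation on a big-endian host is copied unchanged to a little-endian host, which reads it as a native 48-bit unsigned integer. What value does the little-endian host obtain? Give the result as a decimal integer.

197650730415660

48887786488755 in 48-bit hexadecimal is 0x2C769325C3B3.
Stored big-endian, the bytes at ascending addresses are 2C 76 93 25 C3 B3.
Read back as little-endian, the first byte is least significant, giving 0xB3C32593762C.
0xB3C32593762C = 197650730415660.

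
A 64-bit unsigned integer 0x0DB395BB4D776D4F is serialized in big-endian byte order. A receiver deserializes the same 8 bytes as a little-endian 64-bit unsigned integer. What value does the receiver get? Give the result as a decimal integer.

Stored big-endian, the bytes at ascending addresses are 0D B3 95 BB 4D 77 6D 4F.
Read back as little-endian, the first byte is least significant, giving 0x4F6D774DBB95B30D.
0x4F6D774DBB95B30D = 5723361877201105677.

5723361877201105677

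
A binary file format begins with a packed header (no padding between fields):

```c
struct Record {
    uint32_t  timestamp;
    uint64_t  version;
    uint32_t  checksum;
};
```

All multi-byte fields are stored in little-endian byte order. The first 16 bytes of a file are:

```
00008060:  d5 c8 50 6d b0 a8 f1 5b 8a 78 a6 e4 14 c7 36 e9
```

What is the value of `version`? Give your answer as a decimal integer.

16475988822424922288

`version` follows `timestamp` (4 bytes), so it starts at byte offset 4 and occupies 8 bytes.
Bytes at offsets 4..11: B0 A8 F1 5B 8A 78 A6 E4.
Little-endian: lowest address holds the least-significant byte.
Reassemble most-significant byte first: E4 A6 78 8A 5B F1 A8 B0 → 0xE4A6788A5BF1A8B0.
0xE4A6788A5BF1A8B0 = 16475988822424922288.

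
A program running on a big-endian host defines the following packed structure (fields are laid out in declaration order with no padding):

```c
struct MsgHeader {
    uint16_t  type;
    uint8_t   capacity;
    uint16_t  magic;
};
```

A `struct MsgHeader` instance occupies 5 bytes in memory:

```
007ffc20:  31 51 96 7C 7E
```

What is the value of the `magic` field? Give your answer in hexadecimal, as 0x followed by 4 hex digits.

`magic` follows `type` (2 B), `capacity` (1 B), so it starts at offset 2 + 1 = 3 and occupies 2 bytes.
Bytes at offsets 3..4: 7C 7E.
Big-endian: lowest address holds the most-significant byte.
The bytes are already most-significant first: 0x7C7E.

0x7C7E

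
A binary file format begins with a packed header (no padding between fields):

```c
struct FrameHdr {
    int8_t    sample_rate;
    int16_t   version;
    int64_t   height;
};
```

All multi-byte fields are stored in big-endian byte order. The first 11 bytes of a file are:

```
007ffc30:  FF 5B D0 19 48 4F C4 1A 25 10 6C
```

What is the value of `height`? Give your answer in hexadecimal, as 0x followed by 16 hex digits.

0x19484FC41A25106C

`height` follows `sample_rate` (1 B), `version` (2 B), so it starts at offset 1 + 2 = 3 and occupies 8 bytes.
Bytes at offsets 3..10: 19 48 4F C4 1A 25 10 6C.
Big-endian stores the most-significant byte at the lowest address.
The bytes are already most-significant first: 0x19484FC41A25106C.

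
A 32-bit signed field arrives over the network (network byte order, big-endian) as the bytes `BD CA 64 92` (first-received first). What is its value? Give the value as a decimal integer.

-1110809454

Big-endian: lowest address holds the most-significant byte.
The bytes are already most-significant first: 0xBDCA6492.
Top bit is set, so as a signed 32-bit value this is 0xBDCA6492 − 2^32 = -1110809454.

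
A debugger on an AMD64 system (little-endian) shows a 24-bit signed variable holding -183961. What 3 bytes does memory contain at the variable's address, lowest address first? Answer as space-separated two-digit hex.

Two's complement of -183961 in 24 bits: 183961 = 0x02CE99; invert → 0xFD3166; add 1 → 0xFD3167.
Split into bytes (most-significant first): FD 31 67.
Little-endian stores the least-significant byte at the lowest address.
So at ascending addresses the bytes are 67 31 FD.

67 31 FD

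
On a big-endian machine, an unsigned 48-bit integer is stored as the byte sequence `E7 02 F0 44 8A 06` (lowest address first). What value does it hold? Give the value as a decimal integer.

253999806974470

Big-endian: lowest address holds the most-significant byte.
The bytes are already most-significant first: 0xE702F0448A06.
0xE702F0448A06 = 253999806974470.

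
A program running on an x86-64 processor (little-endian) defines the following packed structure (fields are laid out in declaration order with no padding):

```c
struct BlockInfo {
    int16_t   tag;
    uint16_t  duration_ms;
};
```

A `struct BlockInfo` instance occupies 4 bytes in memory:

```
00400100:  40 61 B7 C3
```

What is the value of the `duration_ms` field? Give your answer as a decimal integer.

`duration_ms` follows `tag` (2 bytes), so it starts at byte offset 2 and occupies 2 bytes.
Bytes at offsets 2..3: B7 C3.
In little-endian order the low byte comes first in memory.
Reassemble most-significant byte first: C3 B7 → 0xC3B7.
0xC3B7 = 50103.

50103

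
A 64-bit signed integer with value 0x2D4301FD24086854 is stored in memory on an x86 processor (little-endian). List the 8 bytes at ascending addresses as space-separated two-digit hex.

54 68 08 24 FD 01 43 2D

Split into bytes (most-significant first): 2D 43 01 FD 24 08 68 54.
Little-endian: lowest address holds the least-significant byte.
So at ascending addresses the bytes are 54 68 08 24 FD 01 43 2D.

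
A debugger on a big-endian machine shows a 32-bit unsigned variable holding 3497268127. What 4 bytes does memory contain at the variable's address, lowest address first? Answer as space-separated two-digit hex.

D0 74 13 9F

3497268127 in hexadecimal, padded to 32 bits, is 0xD074139F.
Split into bytes (most-significant first): D0 74 13 9F.
Big-endian: lowest address holds the most-significant byte.
So the memory order matches the most-significant-first order: D0 74 13 9F.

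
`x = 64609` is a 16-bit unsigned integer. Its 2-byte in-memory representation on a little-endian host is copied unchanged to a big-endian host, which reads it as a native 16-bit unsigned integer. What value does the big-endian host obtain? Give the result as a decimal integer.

25084

64609 in 16-bit hexadecimal is 0xFC61.
Stored little-endian, the bytes at ascending addresses are 61 FC.
Read back as big-endian, the last byte is least significant, giving 0x61FC.
0x61FC = 25084.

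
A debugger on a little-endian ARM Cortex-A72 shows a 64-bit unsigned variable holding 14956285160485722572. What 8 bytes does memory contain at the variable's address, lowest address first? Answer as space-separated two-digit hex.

CC 99 32 96 1C 66 8F CF

14956285160485722572 in hexadecimal, padded to 64 bits, is 0xCF8F661C963299CC.
Split into bytes (most-significant first): CF 8F 66 1C 96 32 99 CC.
Little-endian: lowest address holds the least-significant byte.
So at ascending addresses the bytes are CC 99 32 96 1C 66 8F CF.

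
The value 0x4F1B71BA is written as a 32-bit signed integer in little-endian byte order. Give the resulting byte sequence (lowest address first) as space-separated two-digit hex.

Split into bytes (most-significant first): 4F 1B 71 BA.
In little-endian order the low byte comes first in memory.
So at ascending addresses the bytes are BA 71 1B 4F.

BA 71 1B 4F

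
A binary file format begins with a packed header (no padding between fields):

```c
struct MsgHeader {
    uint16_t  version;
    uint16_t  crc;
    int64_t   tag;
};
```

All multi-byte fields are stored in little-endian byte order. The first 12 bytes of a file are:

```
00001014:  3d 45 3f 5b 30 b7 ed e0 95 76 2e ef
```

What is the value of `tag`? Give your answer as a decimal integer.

`tag` follows `version` (2 B), `crc` (2 B), so it starts at offset 2 + 2 = 4 and occupies 8 bytes.
Bytes at offsets 4..11: 30 B7 ED E0 95 76 2E EF.
In little-endian order the low byte comes first in memory.
Reassemble most-significant byte first: EF 2E 76 95 E0 ED B7 30 → 0xEF2E7695E0EDB730.
Top bit is set, so as a signed 64-bit value this is 0xEF2E7695E0EDB730 − 2^64 = -1211900863620204752.

-1211900863620204752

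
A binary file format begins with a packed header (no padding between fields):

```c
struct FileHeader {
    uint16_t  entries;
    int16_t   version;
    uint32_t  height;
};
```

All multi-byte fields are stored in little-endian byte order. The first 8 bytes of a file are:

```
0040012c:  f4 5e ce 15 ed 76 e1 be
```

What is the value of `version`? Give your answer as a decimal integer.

5582

`version` follows `entries` (2 bytes), so it starts at byte offset 2 and occupies 2 bytes.
Bytes at offsets 2..3: CE 15.
Little-endian stores the least-significant byte at the lowest address.
Reassemble most-significant byte first: 15 CE → 0x15CE.
0x15CE = 5582.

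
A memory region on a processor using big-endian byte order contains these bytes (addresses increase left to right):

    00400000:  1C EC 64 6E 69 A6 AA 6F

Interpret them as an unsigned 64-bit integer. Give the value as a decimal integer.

2084151152947407471

In big-endian order the high byte comes first in memory.
The bytes are already most-significant first: 0x1CEC646E69A6AA6F.
0x1CEC646E69A6AA6F = 2084151152947407471.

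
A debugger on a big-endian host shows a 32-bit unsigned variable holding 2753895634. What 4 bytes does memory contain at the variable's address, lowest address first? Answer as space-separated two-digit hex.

A4 25 1C D2

2753895634 in hexadecimal, padded to 32 bits, is 0xA4251CD2.
Split into bytes (most-significant first): A4 25 1C D2.
Big-endian: lowest address holds the most-significant byte.
So the memory order matches the most-significant-first order: A4 25 1C D2.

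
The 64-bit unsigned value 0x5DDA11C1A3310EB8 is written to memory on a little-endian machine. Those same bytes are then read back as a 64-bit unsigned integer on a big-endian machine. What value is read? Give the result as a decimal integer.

Stored little-endian, the bytes at ascending addresses are B8 0E 31 A3 C1 11 DA 5D.
Read back as big-endian, the last byte is least significant, giving 0xB80E31A3C111DA5D.
0xB80E31A3C111DA5D = 13262592532041292381.

13262592532041292381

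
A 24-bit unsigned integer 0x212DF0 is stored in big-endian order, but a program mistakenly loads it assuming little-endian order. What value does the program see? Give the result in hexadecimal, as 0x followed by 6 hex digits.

0xF02D21

Stored big-endian, the bytes at ascending addresses are 21 2D F0.
Read back as little-endian, the first byte is least significant, giving 0xF02D21.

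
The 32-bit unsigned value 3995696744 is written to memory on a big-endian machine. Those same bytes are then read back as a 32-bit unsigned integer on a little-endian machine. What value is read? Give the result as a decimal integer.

1753098734

3995696744 in 32-bit hexadecimal is 0xEE297E68.
Stored big-endian, the bytes at ascending addresses are EE 29 7E 68.
Read back as little-endian, the first byte is least significant, giving 0x687E29EE.
0x687E29EE = 1753098734.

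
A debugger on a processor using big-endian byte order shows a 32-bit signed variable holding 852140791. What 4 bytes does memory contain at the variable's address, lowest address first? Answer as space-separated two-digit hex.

32 CA A2 F7

852140791 in hexadecimal, padded to 32 bits, is 0x32CAA2F7.
Split into bytes (most-significant first): 32 CA A2 F7.
Big-endian: lowest address holds the most-significant byte.
So the memory order matches the most-significant-first order: 32 CA A2 F7.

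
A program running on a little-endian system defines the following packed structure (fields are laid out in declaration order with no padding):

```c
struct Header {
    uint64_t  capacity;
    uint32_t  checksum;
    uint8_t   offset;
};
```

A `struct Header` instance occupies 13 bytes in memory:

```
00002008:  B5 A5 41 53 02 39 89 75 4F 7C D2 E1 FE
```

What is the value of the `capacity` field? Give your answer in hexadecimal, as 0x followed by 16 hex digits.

0x758939025341A5B5

`capacity` is the first field, at byte offset 0, occupying 8 bytes.
Bytes at offsets 0..7: B5 A5 41 53 02 39 89 75.
In little-endian order the low byte comes first in memory.
Reassemble most-significant byte first: 75 89 39 02 53 41 A5 B5 → 0x758939025341A5B5.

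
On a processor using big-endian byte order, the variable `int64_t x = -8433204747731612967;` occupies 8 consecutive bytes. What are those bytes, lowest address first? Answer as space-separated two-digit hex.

Two's complement of -8433204747731612967 in 64 bits: 8433204747731612967 = 0x7508C3097AAE3527; invert → 0x8AF73CF68551CAD8; add 1 → 0x8AF73CF68551CAD9.
Split into bytes (most-significant first): 8A F7 3C F6 85 51 CA D9.
Big-endian stores the most-significant byte at the lowest address.
So the memory order matches the most-significant-first order: 8A F7 3C F6 85 51 CA D9.

8A F7 3C F6 85 51 CA D9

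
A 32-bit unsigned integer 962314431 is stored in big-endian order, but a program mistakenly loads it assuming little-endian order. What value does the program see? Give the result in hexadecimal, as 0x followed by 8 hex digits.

962314431 in 32-bit hexadecimal is 0x395BC0BF.
Stored big-endian, the bytes at ascending addresses are 39 5B C0 BF.
Read back as little-endian, the first byte is least significant, giving 0xBFC05B39.

0xBFC05B39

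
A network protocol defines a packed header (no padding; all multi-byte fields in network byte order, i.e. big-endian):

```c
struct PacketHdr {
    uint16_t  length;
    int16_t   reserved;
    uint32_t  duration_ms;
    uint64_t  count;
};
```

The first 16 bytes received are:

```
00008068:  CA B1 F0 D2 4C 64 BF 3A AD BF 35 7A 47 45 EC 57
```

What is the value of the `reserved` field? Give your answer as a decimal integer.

`reserved` follows `length` (2 bytes), so it starts at byte offset 2 and occupies 2 bytes.
Bytes at offsets 2..3: F0 D2.
In big-endian order the high byte comes first in memory.
The bytes are already most-significant first: 0xF0D2.
Top bit is set, so as a signed 16-bit value this is 0xF0D2 − 2^16 = -3886.

-3886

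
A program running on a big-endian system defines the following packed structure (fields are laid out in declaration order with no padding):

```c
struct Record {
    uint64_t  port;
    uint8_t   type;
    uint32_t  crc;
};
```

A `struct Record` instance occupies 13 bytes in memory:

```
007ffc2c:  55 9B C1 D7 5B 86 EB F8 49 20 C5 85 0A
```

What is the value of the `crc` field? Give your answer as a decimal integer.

549815562

`crc` follows `port` (8 B), `type` (1 B), so it starts at offset 8 + 1 = 9 and occupies 4 bytes.
Bytes at offsets 9..12: 20 C5 85 0A.
In big-endian order the high byte comes first in memory.
The bytes are already most-significant first: 0x20C5850A.
0x20C5850A = 549815562.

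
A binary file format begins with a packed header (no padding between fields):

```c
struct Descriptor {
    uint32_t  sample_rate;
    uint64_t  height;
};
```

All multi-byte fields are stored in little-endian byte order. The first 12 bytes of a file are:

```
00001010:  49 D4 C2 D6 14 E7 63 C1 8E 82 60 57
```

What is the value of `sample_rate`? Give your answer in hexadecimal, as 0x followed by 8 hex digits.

0xD6C2D449

`sample_rate` is the first field, at byte offset 0, occupying 4 bytes.
Bytes at offsets 0..3: 49 D4 C2 D6.
In little-endian order the low byte comes first in memory.
Reassemble most-significant byte first: D6 C2 D4 49 → 0xD6C2D449.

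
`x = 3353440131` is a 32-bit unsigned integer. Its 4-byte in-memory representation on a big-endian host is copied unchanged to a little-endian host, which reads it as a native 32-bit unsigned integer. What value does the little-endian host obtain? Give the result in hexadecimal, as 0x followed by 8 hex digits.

3353440131 in 32-bit hexadecimal is 0xC7E16F83.
Stored big-endian, the bytes at ascending addresses are C7 E1 6F 83.
Read back as little-endian, the first byte is least significant, giving 0x836FE1C7.

0x836FE1C7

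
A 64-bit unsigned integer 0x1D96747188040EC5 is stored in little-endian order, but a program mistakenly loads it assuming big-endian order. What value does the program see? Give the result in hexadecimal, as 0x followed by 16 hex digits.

0xC50E04887174961D

Stored little-endian, the bytes at ascending addresses are C5 0E 04 88 71 74 96 1D.
Read back as big-endian, the last byte is least significant, giving 0xC50E04887174961D.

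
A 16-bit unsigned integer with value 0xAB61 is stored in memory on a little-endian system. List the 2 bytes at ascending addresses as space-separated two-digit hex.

Split into bytes (most-significant first): AB 61.
In little-endian order the low byte comes first in memory.
So at ascending addresses the bytes are 61 AB.

61 AB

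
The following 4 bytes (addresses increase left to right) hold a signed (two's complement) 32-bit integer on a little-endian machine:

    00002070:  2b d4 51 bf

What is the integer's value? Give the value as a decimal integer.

-1085156309

Little-endian stores the least-significant byte at the lowest address.
Reassemble most-significant byte first: BF 51 D4 2B → 0xBF51D42B.
Top bit is set, so as a signed 32-bit value this is 0xBF51D42B − 2^32 = -1085156309.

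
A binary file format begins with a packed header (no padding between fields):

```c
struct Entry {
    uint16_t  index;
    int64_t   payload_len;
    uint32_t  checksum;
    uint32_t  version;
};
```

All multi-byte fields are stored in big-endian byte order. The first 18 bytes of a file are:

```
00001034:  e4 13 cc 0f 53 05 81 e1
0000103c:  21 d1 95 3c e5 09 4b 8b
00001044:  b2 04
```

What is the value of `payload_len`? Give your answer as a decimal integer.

`payload_len` follows `index` (2 bytes), so it starts at byte offset 2 and occupies 8 bytes.
Bytes at offsets 2..9: CC 0F 53 05 81 E1 21 D1.
Big-endian: lowest address holds the most-significant byte.
The bytes are already most-significant first: 0xCC0F530581E121D1.
Top bit is set, so as a signed 64-bit value this is 0xCC0F530581E121D1 − 2^64 = -3742681482202635823.

-3742681482202635823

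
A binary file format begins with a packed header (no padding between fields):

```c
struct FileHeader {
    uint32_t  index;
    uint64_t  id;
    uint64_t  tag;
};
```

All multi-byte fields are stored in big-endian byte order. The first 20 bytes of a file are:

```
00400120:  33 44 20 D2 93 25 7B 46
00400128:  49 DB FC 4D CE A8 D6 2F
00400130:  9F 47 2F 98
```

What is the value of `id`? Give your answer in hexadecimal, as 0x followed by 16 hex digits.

0x93257B4649DBFC4D

`id` follows `index` (4 bytes), so it starts at byte offset 4 and occupies 8 bytes.
Bytes at offsets 4..11: 93 25 7B 46 49 DB FC 4D.
Big-endian: lowest address holds the most-significant byte.
The bytes are already most-significant first: 0x93257B4649DBFC4D.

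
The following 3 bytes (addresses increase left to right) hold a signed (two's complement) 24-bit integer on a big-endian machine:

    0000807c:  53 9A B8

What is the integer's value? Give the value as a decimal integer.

Big-endian stores the most-significant byte at the lowest address.
The bytes are already most-significant first: 0x539AB8.
0x539AB8 = 5479096.

5479096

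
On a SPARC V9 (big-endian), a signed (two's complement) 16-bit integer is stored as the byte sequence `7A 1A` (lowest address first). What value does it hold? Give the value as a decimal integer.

31258

Big-endian: lowest address holds the most-significant byte.
The bytes are already most-significant first: 0x7A1A.
0x7A1A = 31258.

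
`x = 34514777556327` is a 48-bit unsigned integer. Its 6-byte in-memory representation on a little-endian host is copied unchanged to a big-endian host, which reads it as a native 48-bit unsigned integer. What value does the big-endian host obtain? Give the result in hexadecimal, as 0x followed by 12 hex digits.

34514777556327 in 48-bit hexadecimal is 0x1F64190E4567.
Stored little-endian, the bytes at ascending addresses are 67 45 0E 19 64 1F.
Read back as big-endian, the last byte is least significant, giving 0x67450E19641F.

0x67450E19641F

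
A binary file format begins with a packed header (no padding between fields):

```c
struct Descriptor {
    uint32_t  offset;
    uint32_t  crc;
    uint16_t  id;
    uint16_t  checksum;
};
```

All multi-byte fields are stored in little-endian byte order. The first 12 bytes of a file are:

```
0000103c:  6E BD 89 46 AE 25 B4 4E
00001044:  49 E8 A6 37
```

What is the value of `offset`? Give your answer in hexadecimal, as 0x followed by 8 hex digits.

`offset` is the first field, at byte offset 0, occupying 4 bytes.
Bytes at offsets 0..3: 6E BD 89 46.
Little-endian stores the least-significant byte at the lowest address.
Reassemble most-significant byte first: 46 89 BD 6E → 0x4689BD6E.

0x4689BD6E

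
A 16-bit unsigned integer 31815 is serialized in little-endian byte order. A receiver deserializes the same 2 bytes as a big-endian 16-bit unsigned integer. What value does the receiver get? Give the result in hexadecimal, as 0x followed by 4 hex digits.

0x477C

31815 in 16-bit hexadecimal is 0x7C47.
Stored little-endian, the bytes at ascending addresses are 47 7C.
Read back as big-endian, the last byte is least significant, giving 0x477C.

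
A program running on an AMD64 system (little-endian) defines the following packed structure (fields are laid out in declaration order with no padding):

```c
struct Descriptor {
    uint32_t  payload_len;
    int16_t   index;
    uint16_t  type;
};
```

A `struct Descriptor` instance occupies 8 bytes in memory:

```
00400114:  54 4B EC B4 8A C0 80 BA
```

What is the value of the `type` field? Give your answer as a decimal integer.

47744

`type` follows `payload_len` (4 B), `index` (2 B), so it starts at offset 4 + 2 = 6 and occupies 2 bytes.
Bytes at offsets 6..7: 80 BA.
Little-endian stores the least-significant byte at the lowest address.
Reassemble most-significant byte first: BA 80 → 0xBA80.
0xBA80 = 47744.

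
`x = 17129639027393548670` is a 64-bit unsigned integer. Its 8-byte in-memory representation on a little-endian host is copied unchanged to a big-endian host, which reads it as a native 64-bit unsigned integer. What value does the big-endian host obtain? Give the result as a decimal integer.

9138214100817656045

17129639027393548670 in 64-bit hexadecimal is 0xEDB8B3F04E75D17E.
Stored little-endian, the bytes at ascending addresses are 7E D1 75 4E F0 B3 B8 ED.
Read back as big-endian, the last byte is least significant, giving 0x7ED1754EF0B3B8ED.
0x7ED1754EF0B3B8ED = 9138214100817656045.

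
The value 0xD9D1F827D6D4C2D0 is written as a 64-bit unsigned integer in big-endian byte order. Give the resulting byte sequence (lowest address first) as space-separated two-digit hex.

D9 D1 F8 27 D6 D4 C2 D0

Split into bytes (most-significant first): D9 D1 F8 27 D6 D4 C2 D0.
In big-endian order the high byte comes first in memory.
So the memory order matches the most-significant-first order: D9 D1 F8 27 D6 D4 C2 D0.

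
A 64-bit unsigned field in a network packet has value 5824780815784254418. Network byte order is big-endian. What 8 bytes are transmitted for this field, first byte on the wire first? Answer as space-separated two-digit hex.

5824780815784254418 in hexadecimal, padded to 64 bits, is 0x50D5C74A7B549BD2.
Split into bytes (most-significant first): 50 D5 C7 4A 7B 54 9B D2.
Big-endian stores the most-significant byte at the lowest address.
So the memory order matches the most-significant-first order: 50 D5 C7 4A 7B 54 9B D2.

50 D5 C7 4A 7B 54 9B D2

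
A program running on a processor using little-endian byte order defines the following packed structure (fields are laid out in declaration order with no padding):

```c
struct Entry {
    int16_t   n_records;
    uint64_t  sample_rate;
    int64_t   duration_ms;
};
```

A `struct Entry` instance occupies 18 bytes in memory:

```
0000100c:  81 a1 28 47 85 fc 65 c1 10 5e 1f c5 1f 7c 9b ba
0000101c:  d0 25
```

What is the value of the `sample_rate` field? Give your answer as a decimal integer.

`sample_rate` follows `n_records` (2 bytes), so it starts at byte offset 2 and occupies 8 bytes.
Bytes at offsets 2..9: 28 47 85 FC 65 C1 10 5E.
Little-endian: lowest address holds the least-significant byte.
Reassemble most-significant byte first: 5E 10 C1 65 FC 85 47 28 → 0x5E10C165FC854728.
0x5E10C165FC854728 = 6778130082965047080.

6778130082965047080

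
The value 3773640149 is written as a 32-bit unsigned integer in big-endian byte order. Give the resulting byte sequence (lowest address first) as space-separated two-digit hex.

E0 ED 2D D5

3773640149 in hexadecimal, padded to 32 bits, is 0xE0ED2DD5.
Split into bytes (most-significant first): E0 ED 2D D5.
Big-endian: lowest address holds the most-significant byte.
So the memory order matches the most-significant-first order: E0 ED 2D D5.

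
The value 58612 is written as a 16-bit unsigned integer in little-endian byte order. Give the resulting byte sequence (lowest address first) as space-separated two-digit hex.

F4 E4

58612 in hexadecimal, padded to 16 bits, is 0xE4F4.
Split into bytes (most-significant first): E4 F4.
In little-endian order the low byte comes first in memory.
So at ascending addresses the bytes are F4 E4.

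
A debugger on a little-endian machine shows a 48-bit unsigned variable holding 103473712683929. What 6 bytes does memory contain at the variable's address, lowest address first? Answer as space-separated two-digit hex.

99 5B E3 D9 1B 5E

103473712683929 in hexadecimal, padded to 48 bits, is 0x5E1BD9E35B99.
Split into bytes (most-significant first): 5E 1B D9 E3 5B 99.
Little-endian: lowest address holds the least-significant byte.
So at ascending addresses the bytes are 99 5B E3 D9 1B 5E.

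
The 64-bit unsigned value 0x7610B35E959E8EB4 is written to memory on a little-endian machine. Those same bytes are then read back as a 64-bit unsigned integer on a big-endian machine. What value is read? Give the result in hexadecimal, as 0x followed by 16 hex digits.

Stored little-endian, the bytes at ascending addresses are B4 8E 9E 95 5E B3 10 76.
Read back as big-endian, the last byte is least significant, giving 0xB48E9E955EB31076.

0xB48E9E955EB31076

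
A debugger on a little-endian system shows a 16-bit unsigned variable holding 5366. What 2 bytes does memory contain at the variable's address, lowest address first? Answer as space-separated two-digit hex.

5366 in hexadecimal, padded to 16 bits, is 0x14F6.
Split into bytes (most-significant first): 14 F6.
Little-endian stores the least-significant byte at the lowest address.
So at ascending addresses the bytes are F6 14.

F6 14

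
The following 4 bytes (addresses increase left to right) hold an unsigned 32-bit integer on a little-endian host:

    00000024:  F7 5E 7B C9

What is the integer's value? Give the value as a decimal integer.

3380305655

In little-endian order the low byte comes first in memory.
Reassemble most-significant byte first: C9 7B 5E F7 → 0xC97B5EF7.
0xC97B5EF7 = 3380305655.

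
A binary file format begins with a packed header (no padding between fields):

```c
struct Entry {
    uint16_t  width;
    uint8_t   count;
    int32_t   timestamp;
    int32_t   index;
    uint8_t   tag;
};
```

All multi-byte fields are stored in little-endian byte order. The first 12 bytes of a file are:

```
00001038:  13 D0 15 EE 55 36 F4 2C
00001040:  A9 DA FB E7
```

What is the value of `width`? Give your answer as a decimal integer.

`width` is the first field, at byte offset 0, occupying 2 bytes.
Bytes at offsets 0..1: 13 D0.
Little-endian stores the least-significant byte at the lowest address.
Reassemble most-significant byte first: D0 13 → 0xD013.
0xD013 = 53267.

53267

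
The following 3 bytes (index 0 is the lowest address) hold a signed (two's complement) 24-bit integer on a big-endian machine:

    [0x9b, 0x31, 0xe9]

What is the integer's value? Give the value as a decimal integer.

-6606359

Big-endian stores the most-significant byte at the lowest address.
The bytes are already most-significant first: 0x9B31E9.
Top bit is set, so as a signed 24-bit value this is 0x9B31E9 − 2^24 = -6606359.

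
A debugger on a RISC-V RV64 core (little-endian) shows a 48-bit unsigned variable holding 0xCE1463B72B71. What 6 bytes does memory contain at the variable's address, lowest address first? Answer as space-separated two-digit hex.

71 2B B7 63 14 CE

Split into bytes (most-significant first): CE 14 63 B7 2B 71.
Little-endian stores the least-significant byte at the lowest address.
So at ascending addresses the bytes are 71 2B B7 63 14 CE.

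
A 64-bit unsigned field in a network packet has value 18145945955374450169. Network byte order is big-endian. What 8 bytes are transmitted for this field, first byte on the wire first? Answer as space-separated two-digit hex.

FB D3 59 B4 7F 87 C5 F9

18145945955374450169 in hexadecimal, padded to 64 bits, is 0xFBD359B47F87C5F9.
Split into bytes (most-significant first): FB D3 59 B4 7F 87 C5 F9.
Big-endian: lowest address holds the most-significant byte.
So the memory order matches the most-significant-first order: FB D3 59 B4 7F 87 C5 F9.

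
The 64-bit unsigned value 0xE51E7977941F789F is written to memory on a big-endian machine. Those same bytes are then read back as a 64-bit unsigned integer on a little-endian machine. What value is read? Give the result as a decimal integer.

Stored big-endian, the bytes at ascending addresses are E5 1E 79 77 94 1F 78 9F.
Read back as little-endian, the first byte is least significant, giving 0x9F781F9477791EE5.
0x9F781F9477791EE5 = 11490969171755867877.

11490969171755867877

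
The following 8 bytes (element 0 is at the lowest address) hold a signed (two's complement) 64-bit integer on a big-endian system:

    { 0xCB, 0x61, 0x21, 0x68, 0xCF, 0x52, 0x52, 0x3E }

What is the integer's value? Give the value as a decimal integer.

In big-endian order the high byte comes first in memory.
The bytes are already most-significant first: 0xCB612168CF52523E.
Top bit is set, so as a signed 64-bit value this is 0xCB612168CF52523E − 2^64 = -3791712677230652866.

-3791712677230652866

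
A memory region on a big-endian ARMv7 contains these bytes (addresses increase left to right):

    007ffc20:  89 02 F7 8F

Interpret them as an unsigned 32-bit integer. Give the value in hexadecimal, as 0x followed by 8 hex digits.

Big-endian stores the most-significant byte at the lowest address.
The bytes are already most-significant first: 0x8902F78F.

0x8902F78F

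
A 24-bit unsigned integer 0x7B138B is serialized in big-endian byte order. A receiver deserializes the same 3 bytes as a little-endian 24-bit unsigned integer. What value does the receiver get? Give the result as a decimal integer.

9114491

Stored big-endian, the bytes at ascending addresses are 7B 13 8B.
Read back as little-endian, the first byte is least significant, giving 0x8B137B.
0x8B137B = 9114491.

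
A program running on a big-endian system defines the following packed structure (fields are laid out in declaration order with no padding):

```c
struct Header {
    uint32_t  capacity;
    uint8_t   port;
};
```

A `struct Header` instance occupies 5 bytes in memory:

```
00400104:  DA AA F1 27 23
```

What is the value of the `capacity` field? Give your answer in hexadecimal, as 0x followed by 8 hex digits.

`capacity` is the first field, at byte offset 0, occupying 4 bytes.
Bytes at offsets 0..3: DA AA F1 27.
Big-endian stores the most-significant byte at the lowest address.
The bytes are already most-significant first: 0xDAAAF127.

0xDAAAF127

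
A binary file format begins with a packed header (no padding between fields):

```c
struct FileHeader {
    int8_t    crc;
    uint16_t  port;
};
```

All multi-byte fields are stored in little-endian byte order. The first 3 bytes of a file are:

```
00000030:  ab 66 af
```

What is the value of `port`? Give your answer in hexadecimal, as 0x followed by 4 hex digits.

`port` follows `crc` (1 byte), so it starts at byte offset 1 and occupies 2 bytes.
Bytes at offsets 1..2: 66 AF.
Little-endian: lowest address holds the least-significant byte.
Reassemble most-significant byte first: AF 66 → 0xAF66.

0xAF66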